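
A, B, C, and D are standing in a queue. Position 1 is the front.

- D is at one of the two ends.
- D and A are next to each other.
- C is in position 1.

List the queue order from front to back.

C, B, A, D

From clue 1: D is in {1,4}.
From clues 1–2: A is in {2,3}.
From clues 1–3: C → position 1, B → position 2, A → position 3, D → position 4.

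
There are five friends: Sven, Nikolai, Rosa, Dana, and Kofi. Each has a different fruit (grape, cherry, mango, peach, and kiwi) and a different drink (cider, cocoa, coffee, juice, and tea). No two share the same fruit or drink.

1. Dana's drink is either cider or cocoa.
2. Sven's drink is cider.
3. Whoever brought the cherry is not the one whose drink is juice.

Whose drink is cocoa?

Dana

With clues 1–2, Kofi, Nikolai, Rosa, and Sven are impossible for the one with drink cocoa.
That leaves Dana.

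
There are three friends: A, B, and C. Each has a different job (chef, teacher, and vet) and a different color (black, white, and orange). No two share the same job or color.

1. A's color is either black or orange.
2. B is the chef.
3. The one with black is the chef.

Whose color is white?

Clue 1 rules out A for the one with color white.
With clues 1–3, B is impossible for the one with color white.
That leaves C.

C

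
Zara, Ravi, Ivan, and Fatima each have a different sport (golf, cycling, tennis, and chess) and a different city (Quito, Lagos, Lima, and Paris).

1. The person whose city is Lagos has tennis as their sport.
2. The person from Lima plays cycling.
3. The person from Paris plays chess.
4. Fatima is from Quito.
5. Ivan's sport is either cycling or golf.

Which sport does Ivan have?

cycling

With clues 1–4, golf is impossible for Ivan's sport.
With clues 1–5, chess and tennis are impossible for Ivan's sport.
That leaves cycling.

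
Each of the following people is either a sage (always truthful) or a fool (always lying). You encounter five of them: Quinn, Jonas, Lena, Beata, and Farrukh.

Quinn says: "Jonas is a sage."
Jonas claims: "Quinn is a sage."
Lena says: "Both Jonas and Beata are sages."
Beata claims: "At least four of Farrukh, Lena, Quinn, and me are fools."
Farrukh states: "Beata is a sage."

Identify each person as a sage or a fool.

Quinn: sage, Jonas: sage, Lena: fool, Beata: fool, Farrukh: fool

Consider Quinn. Suppose Quinn is a fool.
Then no assignment of the remaining roles makes every statement match its speaker's type — contradiction.
So Quinn is a sage.
With that fixed, Jonas's statement is true, so Jonas is a sage.
With that fixed, Beata's statement is false, so Beata is a fool.
With that fixed, Farrukh's statement is false, so Farrukh is a fool.
With that fixed, Lena's statement is false, so Lena is a fool.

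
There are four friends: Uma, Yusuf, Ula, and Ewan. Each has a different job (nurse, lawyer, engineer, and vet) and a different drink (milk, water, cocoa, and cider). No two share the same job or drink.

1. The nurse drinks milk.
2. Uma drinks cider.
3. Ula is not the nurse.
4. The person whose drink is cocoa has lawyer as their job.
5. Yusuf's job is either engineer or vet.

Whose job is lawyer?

With clues 1–4, Uma is impossible for the one with job lawyer.
With clues 1–5, Ewan and Yusuf are impossible for the one with job lawyer.
That leaves Ula.

Ula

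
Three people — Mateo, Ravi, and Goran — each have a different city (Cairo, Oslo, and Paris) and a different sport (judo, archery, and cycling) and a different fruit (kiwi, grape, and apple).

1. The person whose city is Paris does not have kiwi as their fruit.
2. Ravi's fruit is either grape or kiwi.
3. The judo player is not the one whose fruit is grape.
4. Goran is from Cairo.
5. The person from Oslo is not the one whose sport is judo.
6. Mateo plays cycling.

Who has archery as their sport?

Ravi

With clues 1–6, Goran and Mateo are impossible for the one with sport archery.
That leaves Ravi.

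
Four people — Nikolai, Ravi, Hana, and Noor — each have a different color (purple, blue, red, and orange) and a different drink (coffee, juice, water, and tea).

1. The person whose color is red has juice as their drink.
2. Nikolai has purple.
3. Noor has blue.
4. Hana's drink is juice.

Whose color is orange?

Ravi

With clues 1–2, Nikolai is impossible for the one with color orange.
With clues 1–3, Noor is impossible for the one with color orange.
With clues 1–4, Hana is impossible for the one with color orange.
That leaves Ravi.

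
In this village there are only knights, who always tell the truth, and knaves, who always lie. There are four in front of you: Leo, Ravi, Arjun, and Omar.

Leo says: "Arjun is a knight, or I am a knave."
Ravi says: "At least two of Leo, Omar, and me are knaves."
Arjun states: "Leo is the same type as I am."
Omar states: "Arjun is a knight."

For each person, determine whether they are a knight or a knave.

Consider Leo. Suppose Leo is a knave.
Then Leo's own statement would have to be false, but it can't be — contradiction.
So Leo is a knight.
Consider Ravi. Suppose Ravi is a knight.
Then Ravi's own statement would have to be true, but it can't be — contradiction.
So Ravi is a knave.
Consider Arjun. Suppose Arjun is a knave.
Then Leo's statement comes out false, contradicting Leo being a knight.
So Arjun is a knight.
With that fixed, Omar's statement is true, so Omar is a knight.

Leo: knight, Ravi: knave, Arjun: knight, Omar: knight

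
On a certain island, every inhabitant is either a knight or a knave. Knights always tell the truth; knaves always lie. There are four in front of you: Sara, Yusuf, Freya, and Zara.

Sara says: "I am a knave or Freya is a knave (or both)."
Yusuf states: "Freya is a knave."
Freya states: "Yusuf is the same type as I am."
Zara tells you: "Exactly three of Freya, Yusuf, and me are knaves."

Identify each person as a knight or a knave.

Sara: knight, Yusuf: knight, Freya: knave, Zara: knave

Consider Sara. Suppose Sara is a knave.
Then Sara's own statement would have to be false, but it can't be — contradiction.
So Sara is a knight.
Consider Yusuf. Suppose Yusuf is a knave.
Then whichever role Freya has, Freya's statement has the wrong truth value — contradiction.
So Yusuf is a knight.
With that fixed, Zara's statement is false, so Zara is a knave.
Consider Freya. Suppose Freya is a knight.
Then Sara's statement comes out false, contradicting Sara being a knight.
So Freya is a knave.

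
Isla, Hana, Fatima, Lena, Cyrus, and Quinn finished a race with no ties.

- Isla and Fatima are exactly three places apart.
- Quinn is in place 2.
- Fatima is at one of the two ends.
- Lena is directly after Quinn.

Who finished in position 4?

Isla

With clues 1–2, Quinn is ruled out for place 4.
With clues 1–3, Fatima is ruled out for place 4.
With clues 1–4, Cyrus, Hana, and Lena are ruled out for place 4.
So place 4 is Isla.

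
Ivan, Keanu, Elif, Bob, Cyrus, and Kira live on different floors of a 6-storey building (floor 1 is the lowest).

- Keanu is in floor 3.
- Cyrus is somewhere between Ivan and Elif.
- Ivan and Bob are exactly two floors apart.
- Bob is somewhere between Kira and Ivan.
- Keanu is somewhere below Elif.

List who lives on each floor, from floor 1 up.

From clue 1: Keanu → floor 3.
From clues 1–2: Cyrus is in {2,4,5}.
From clues 1–3: Cyrus is in {2,5}.
From clues 1–4: Cyrus → floor 5.
From clues 1–5: Kira → floor 1, Bob → floor 2, Ivan → floor 4, Elif → floor 6.

Kira, Bob, Keanu, Ivan, Cyrus, Elif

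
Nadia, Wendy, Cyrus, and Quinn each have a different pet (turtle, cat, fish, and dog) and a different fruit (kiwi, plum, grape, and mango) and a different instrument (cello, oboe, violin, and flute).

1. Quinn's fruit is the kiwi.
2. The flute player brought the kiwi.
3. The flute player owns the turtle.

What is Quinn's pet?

turtle

With clues 1–3, cat, dog, and fish are impossible for Quinn's pet.
That leaves turtle.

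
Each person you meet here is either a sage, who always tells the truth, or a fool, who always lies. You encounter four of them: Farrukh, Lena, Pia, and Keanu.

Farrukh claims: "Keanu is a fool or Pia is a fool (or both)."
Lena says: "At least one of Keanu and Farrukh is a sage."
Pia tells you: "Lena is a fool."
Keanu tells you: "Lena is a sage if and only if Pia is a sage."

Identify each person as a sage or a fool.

Farrukh: sage, Lena: sage, Pia: fool, Keanu: fool

Consider Farrukh. Suppose Farrukh is a fool.
Then no assignment of the remaining roles makes every statement match its speaker's type — contradiction.
So Farrukh is a sage.
With that fixed, Lena's statement is true, so Lena is a sage.
With that fixed, Pia's statement is false, so Pia is a fool.
With that fixed, Keanu's statement is false, so Keanu is a fool.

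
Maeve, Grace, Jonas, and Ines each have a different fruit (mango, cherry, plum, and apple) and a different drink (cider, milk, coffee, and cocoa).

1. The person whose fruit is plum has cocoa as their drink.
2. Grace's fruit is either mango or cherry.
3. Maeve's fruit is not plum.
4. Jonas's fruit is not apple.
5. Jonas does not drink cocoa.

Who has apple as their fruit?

Maeve

With clues 1–2, Grace is impossible for the one with fruit apple.
With clues 1–4, Jonas is impossible for the one with fruit apple.
With clues 1–5, Ines is impossible for the one with fruit apple.
That leaves Maeve.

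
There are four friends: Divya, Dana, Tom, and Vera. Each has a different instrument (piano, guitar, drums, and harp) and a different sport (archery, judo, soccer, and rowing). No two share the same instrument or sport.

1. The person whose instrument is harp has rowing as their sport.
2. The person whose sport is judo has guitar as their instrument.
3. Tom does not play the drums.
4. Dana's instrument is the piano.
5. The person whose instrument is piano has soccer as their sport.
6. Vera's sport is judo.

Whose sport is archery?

With clues 1–4, Tom is impossible for the one with sport archery.
With clues 1–5, Dana is impossible for the one with sport archery.
With clues 1–6, Vera is impossible for the one with sport archery.
That leaves Divya.

Divya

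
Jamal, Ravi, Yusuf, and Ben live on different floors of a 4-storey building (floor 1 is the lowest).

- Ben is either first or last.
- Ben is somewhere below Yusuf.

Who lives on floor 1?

Ben

With clues 1–2, Jamal, Ravi, and Yusuf are ruled out for floor 1.
So floor 1 is Ben.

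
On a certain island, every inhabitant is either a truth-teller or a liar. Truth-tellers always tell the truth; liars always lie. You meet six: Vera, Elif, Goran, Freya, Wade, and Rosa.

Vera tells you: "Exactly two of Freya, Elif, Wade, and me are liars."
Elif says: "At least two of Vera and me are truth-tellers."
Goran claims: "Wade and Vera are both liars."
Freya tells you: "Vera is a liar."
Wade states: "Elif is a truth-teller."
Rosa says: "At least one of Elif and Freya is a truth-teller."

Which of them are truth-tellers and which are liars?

Vera: liar, Elif: liar, Goran: truth-teller, Freya: truth-teller, Wade: liar, Rosa: truth-teller

Consider Vera. Suppose Vera is a truth-teller.
Then no assignment of the remaining roles makes every statement match its speaker's type — contradiction.
So Vera is a liar.
With that fixed, Elif's statement is false, so Elif is a liar.
With that fixed, Freya's statement is true, so Freya is a truth-teller.
With that fixed, Wade's statement is false, so Wade is a liar.
With that fixed, Rosa's statement is true, so Rosa is a truth-teller.
With that fixed, Goran's statement is true, so Goran is a truth-teller.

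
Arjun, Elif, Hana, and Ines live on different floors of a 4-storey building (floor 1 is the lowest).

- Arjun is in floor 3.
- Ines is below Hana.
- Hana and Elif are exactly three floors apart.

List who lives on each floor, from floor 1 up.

From clue 1: Arjun → floor 3.
From clues 1–2: Hana is in {2,4}.
From clues 1–3: Elif → floor 1, Ines → floor 2, Hana → floor 4.

Elif, Ines, Arjun, Hana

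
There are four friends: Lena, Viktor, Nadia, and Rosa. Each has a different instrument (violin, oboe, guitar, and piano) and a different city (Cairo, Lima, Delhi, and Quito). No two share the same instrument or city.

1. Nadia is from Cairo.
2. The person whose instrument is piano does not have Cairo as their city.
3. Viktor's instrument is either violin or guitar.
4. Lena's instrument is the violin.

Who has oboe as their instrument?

With clues 1–3, Viktor is impossible for the one with instrument oboe.
With clues 1–4, Lena and Rosa are impossible for the one with instrument oboe.
That leaves Nadia.

Nadia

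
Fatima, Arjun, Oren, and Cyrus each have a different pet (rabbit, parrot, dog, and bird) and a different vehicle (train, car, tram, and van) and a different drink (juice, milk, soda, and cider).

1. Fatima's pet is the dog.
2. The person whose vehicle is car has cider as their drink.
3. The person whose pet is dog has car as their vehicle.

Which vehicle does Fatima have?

car

With clues 1–3, train, tram, and van are impossible for Fatima's vehicle.
That leaves car.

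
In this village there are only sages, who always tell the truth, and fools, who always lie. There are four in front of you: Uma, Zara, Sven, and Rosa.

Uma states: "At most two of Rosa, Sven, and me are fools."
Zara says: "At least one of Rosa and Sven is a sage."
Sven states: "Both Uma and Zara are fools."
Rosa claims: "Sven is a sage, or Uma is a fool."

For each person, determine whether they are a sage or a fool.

Uma: sage, Zara: fool, Sven: fool, Rosa: fool

Consider Uma. Suppose Uma is a fool.
Then no assignment of the remaining roles makes every statement match its speaker's type — contradiction.
So Uma is a sage.
With that fixed, Sven's statement is false, so Sven is a fool.
With that fixed, Rosa's statement is false, so Rosa is a fool.
With that fixed, Zara's statement is false, so Zara is a fool.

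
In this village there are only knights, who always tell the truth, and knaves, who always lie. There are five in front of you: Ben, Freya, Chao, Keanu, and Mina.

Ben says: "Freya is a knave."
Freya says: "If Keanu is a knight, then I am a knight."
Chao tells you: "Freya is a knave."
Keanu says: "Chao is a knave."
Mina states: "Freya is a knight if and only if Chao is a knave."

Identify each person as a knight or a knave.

Consider Ben. Suppose Ben is a knight.
Then no assignment of the remaining roles makes every statement match its speaker's type — contradiction.
So Ben is a knave.
Consider Freya. Suppose Freya is a knave.
Then Ben's statement comes out true, contradicting Ben being a knave.
So Freya is a knight.
With that fixed, Chao's statement is false, so Chao is a knave.
With that fixed, Keanu's statement is true, so Keanu is a knight.
With that fixed, Mina's statement is true, so Mina is a knight.

Ben: knave, Freya: knight, Chao: knave, Keanu: knight, Mina: knight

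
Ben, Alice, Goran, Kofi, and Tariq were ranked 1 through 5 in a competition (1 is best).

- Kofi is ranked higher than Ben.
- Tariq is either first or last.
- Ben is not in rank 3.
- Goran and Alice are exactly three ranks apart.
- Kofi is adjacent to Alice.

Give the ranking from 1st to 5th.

Tariq, Alice, Kofi, Ben, Goran

From clue 1: Ben is in {2,3,4,5}.
From clues 1–2: Tariq is in {1,5}.
From clues 1–4: Tariq → rank 1, Kofi → rank 3, Ben → rank 4.
From clues 1–5: Alice → rank 2, Goran → rank 5.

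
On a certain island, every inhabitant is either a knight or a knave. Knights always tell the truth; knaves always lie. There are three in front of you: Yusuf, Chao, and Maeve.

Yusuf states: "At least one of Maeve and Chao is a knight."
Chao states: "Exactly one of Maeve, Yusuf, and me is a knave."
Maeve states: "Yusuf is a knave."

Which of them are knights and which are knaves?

Consider Yusuf. Suppose Yusuf is a knave.
Then no assignment of the remaining roles makes every statement match its speaker's type — contradiction.
So Yusuf is a knight.
With that fixed, Maeve's statement is false, so Maeve is a knave.
Consider Chao. Suppose Chao is a knave.
Then Yusuf's statement comes out false, contradicting Yusuf being a knight.
So Chao is a knight.

Yusuf: knight, Chao: knight, Maeve: knave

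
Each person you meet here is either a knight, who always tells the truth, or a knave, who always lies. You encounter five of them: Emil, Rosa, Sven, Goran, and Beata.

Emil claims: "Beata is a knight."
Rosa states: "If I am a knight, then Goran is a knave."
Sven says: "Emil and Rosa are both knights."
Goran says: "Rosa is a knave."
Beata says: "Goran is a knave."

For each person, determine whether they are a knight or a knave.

Consider Emil. Suppose Emil is a knave.
Then no assignment of the remaining roles makes every statement match its speaker's type — contradiction.
So Emil is a knight.
Consider Rosa. Suppose Rosa is a knave.
Then Rosa's own statement would have to be false, but it can't be — contradiction.
So Rosa is a knight.
With that fixed, Sven's statement is true, so Sven is a knight.
With that fixed, Goran's statement is false, so Goran is a knave.
With that fixed, Beata's statement is true, so Beata is a knight.

Emil: knight, Rosa: knight, Sven: knight, Goran: knave, Beata: knight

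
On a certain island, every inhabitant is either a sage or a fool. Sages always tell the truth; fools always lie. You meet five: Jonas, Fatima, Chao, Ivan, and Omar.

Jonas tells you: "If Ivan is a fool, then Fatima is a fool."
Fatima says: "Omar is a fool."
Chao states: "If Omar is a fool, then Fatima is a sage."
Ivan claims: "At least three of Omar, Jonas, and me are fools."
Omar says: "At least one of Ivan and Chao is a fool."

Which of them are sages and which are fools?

Consider Jonas. Suppose Jonas is a fool.
Then no assignment of the remaining roles makes every statement match its speaker's type — contradiction.
So Jonas is a sage.
With that fixed, Ivan's statement is false, so Ivan is a fool.
With that fixed, Omar's statement is true, so Omar is a sage.
With that fixed, Fatima's statement is false, so Fatima is a fool.
With that fixed, Chao's statement is true, so Chao is a sage.

Jonas: sage, Fatima: fool, Chao: sage, Ivan: fool, Omar: sage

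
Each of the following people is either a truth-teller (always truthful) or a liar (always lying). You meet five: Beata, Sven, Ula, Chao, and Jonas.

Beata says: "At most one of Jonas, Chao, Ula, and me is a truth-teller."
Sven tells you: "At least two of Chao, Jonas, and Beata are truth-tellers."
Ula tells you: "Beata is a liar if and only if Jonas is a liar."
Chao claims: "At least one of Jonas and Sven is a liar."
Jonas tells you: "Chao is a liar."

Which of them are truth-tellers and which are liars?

Consider Beata. Suppose Beata is a truth-teller.
Then no assignment of the remaining roles makes every statement match its speaker's type — contradiction.
So Beata is a liar.
Consider Sven. Suppose Sven is a truth-teller.
Then no assignment of the remaining roles makes every statement match its speaker's type — contradiction.
So Sven is a liar.
With that fixed, Chao's statement is true, so Chao is a truth-teller.
With that fixed, Jonas's statement is false, so Jonas is a liar.
With that fixed, Ula's statement is true, so Ula is a truth-teller.

Beata: liar, Sven: liar, Ula: truth-teller, Chao: truth-teller, Jonas: liar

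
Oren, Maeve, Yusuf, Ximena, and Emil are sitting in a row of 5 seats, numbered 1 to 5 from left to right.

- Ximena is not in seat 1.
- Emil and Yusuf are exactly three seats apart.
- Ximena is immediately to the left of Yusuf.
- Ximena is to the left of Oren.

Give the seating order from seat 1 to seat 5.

Emil, Maeve, Ximena, Yusuf, Oren

From clue 1: Ximena is in {2,3,4,5}.
From clues 1–2: Yusuf is in {1,2,4,5}.
From clues 1–3: Yusuf is in {4,5}.
From clues 1–4: Emil → seat 1, Maeve → seat 2, Ximena → seat 3, Yusuf → seat 4, Oren → seat 5.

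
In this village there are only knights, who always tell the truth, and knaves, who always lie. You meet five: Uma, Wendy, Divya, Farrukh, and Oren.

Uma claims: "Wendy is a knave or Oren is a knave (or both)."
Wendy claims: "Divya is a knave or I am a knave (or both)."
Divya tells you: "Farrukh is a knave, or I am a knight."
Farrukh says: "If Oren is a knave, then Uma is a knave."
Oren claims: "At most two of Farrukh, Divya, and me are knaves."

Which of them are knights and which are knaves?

Uma: knave, Wendy: knight, Divya: knave, Farrukh: knight, Oren: knight

Consider Uma. Suppose Uma is a knight.
Then no assignment of the remaining roles makes every statement match its speaker's type — contradiction.
So Uma is a knave.
With that fixed, Farrukh's statement is true, so Farrukh is a knight.
With that fixed, Oren's statement is true, so Oren is a knight.
Consider Wendy. Suppose Wendy is a knave.
Then Uma's statement comes out true, contradicting Uma being a knave.
So Wendy is a knight.
Consider Divya. Suppose Divya is a knight.
Then Wendy's statement comes out false, contradicting Wendy being a knight.
So Divya is a knave.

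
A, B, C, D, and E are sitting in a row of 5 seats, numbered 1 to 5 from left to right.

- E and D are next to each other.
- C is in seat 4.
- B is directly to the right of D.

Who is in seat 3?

With clues 1–2, C is ruled out for seat 3.
With clues 1–3, A, D, and E are ruled out for seat 3.
So seat 3 is B.

B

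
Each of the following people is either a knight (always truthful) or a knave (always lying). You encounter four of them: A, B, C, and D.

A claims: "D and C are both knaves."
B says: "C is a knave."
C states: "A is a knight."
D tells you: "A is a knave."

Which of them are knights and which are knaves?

A: knave, B: knight, C: knave, D: knight

Consider A. Suppose A is a knight.
Then no assignment of the remaining roles makes every statement match its speaker's type — contradiction.
So A is a knave.
With that fixed, C's statement is false, so C is a knave.
With that fixed, D's statement is true, so D is a knight.
With that fixed, B's statement is true, so B is a knight.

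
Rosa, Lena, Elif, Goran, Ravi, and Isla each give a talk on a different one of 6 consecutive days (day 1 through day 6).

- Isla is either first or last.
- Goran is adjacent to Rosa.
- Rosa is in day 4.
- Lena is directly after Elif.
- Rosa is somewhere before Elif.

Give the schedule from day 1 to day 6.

From clue 1: Isla is in {1,6}.
From clues 1–3: Rosa → day 4.
From clues 1–4: Goran is in {3,5}.
From clues 1–5: Isla → day 1, Ravi → day 2, Goran → day 3, Elif → day 5, Lena → day 6.

Isla, Ravi, Goran, Rosa, Elif, Lena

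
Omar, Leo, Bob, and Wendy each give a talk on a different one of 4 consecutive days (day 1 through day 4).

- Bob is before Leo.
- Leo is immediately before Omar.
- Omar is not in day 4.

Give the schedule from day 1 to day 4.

From clue 1: Leo is in {2,3,4}.
From clues 1–2: Omar is in {3,4}.
From clues 1–3: Bob → day 1, Leo → day 2, Omar → day 3, Wendy → day 4.

Bob, Leo, Omar, Wendy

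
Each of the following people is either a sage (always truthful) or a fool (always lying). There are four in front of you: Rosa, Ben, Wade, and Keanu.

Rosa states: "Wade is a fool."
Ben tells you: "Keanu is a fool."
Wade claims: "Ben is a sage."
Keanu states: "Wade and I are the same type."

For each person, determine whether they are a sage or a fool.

Rosa: fool, Ben: sage, Wade: sage, Keanu: fool

Consider Rosa. Suppose Rosa is a sage.
Then no assignment of the remaining roles makes every statement match its speaker's type — contradiction.
So Rosa is a fool.
Consider Ben. Suppose Ben is a fool.
Then no assignment of the remaining roles makes every statement match its speaker's type — contradiction.
So Ben is a sage.
With that fixed, Wade's statement is true, so Wade is a sage.
Consider Keanu. Suppose Keanu is a sage.
Then Ben's statement comes out false, contradicting Ben being a sage.
So Keanu is a fool.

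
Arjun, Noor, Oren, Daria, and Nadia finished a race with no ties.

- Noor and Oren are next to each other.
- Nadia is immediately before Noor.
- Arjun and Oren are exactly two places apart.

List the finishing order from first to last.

From clues 1–2: Noor is in {2,3,4}.
From clues 1–3: Nadia → place 1, Noor → place 2, Oren → place 3, Daria → place 4, Arjun → place 5.

Nadia, Noor, Oren, Daria, Arjun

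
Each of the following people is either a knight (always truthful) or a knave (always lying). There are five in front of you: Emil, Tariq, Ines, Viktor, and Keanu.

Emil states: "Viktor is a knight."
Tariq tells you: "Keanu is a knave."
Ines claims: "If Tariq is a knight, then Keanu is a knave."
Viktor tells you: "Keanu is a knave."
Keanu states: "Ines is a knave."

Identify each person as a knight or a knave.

Emil: knight, Tariq: knight, Ines: knight, Viktor: knight, Keanu: knave

Consider Emil. Suppose Emil is a knave.
Then no assignment of the remaining roles makes every statement match its speaker's type — contradiction.
So Emil is a knight.
Consider Tariq. Suppose Tariq is a knave.
Then no assignment of the remaining roles makes every statement match its speaker's type — contradiction.
So Tariq is a knight.
Consider Ines. Suppose Ines is a knave.
Then no assignment of the remaining roles makes every statement match its speaker's type — contradiction.
So Ines is a knight.
With that fixed, Keanu's statement is false, so Keanu is a knave.
With that fixed, Viktor's statement is true, so Viktor is a knight.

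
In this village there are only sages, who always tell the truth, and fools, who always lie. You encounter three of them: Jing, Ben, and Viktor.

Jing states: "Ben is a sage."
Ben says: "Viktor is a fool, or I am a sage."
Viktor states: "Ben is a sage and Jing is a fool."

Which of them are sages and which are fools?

Jing: sage, Ben: sage, Viktor: fool

Consider Jing. Suppose Jing is a fool.
Then no assignment of the remaining roles makes every statement match its speaker's type — contradiction.
So Jing is a sage.
With that fixed, Viktor's statement is false, so Viktor is a fool.
With that fixed, Ben's statement is true, so Ben is a sage.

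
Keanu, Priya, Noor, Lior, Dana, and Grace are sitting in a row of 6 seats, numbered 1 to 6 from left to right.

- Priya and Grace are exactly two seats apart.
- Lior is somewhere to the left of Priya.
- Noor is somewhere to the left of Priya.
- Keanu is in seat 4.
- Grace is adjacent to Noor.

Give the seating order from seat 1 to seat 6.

From clues 1–2: Priya is in {2,3,4,5,6}.
From clues 1–3: Priya is in {3,4,5,6}.
From clues 1–4: Keanu → seat 4, Dana → seat 6.
From clues 1–5: Lior → seat 1, Noor → seat 2, Grace → seat 3, Priya → seat 5.

Lior, Noor, Grace, Keanu, Priya, Dana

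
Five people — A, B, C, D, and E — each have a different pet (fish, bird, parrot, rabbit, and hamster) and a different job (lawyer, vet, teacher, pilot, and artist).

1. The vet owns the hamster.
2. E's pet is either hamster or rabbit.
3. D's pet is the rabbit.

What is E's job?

vet

With clues 1–3, artist, lawyer, pilot, and teacher are impossible for E's job.
That leaves vet.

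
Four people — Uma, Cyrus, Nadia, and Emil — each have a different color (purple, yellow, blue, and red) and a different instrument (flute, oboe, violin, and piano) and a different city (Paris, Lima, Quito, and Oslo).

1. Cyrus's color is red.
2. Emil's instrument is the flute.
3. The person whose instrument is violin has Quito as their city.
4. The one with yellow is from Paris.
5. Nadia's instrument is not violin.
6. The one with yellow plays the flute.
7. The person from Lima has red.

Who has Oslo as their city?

With clues 1–6, Emil is impossible for the one with city Oslo.
With clues 1–7, Cyrus and Uma are impossible for the one with city Oslo.
That leaves Nadia.

Nadia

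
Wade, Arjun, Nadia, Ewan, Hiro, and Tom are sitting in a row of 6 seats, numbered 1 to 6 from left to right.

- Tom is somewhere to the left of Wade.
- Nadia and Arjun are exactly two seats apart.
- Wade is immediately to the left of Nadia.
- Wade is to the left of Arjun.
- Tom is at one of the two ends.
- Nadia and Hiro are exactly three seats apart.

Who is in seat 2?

Wade

With clues 1–3, Nadia is ruled out for seat 2.
With clues 1–4, Arjun is ruled out for seat 2.
With clues 1–5, Tom is ruled out for seat 2.
With clues 1–6, Ewan and Hiro are ruled out for seat 2.
So seat 2 is Wade.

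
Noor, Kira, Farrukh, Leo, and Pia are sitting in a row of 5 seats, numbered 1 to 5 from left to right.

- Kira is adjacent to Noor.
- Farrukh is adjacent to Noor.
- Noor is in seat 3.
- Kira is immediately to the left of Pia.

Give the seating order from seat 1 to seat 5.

Leo, Farrukh, Noor, Kira, Pia

From clues 1–2: Noor is in {2,3,4}.
From clues 1–3: Noor → seat 3.
From clues 1–4: Leo → seat 1, Farrukh → seat 2, Kira → seat 4, Pia → seat 5.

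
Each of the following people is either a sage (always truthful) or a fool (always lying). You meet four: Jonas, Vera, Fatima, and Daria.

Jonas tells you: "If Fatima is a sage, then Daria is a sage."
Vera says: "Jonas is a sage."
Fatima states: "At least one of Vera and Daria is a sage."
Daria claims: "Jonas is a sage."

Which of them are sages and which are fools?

Jonas: sage, Vera: sage, Fatima: sage, Daria: sage

Consider Jonas. Suppose Jonas is a fool.
Then no assignment of the remaining roles makes every statement match its speaker's type — contradiction.
So Jonas is a sage.
With that fixed, Vera's statement is true, so Vera is a sage.
With that fixed, Fatima's statement is true, so Fatima is a sage.
With that fixed, Daria's statement is true, so Daria is a sage.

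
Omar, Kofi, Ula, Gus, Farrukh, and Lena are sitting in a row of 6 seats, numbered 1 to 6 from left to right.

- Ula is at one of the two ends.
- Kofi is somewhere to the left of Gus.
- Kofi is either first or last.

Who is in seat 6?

Ula

With clues 1–2, Kofi is ruled out for seat 6.
With clues 1–3, Farrukh, Gus, Lena, and Omar are ruled out for seat 6.
So seat 6 is Ula.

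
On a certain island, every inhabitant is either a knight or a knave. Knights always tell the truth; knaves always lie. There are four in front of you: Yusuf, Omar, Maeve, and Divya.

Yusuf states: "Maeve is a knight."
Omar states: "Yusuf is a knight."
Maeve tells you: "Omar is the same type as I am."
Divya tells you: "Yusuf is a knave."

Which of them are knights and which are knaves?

Consider Yusuf. Suppose Yusuf is a knave.
Then no assignment of the remaining roles makes every statement match its speaker's type — contradiction.
So Yusuf is a knight.
With that fixed, Omar's statement is true, so Omar is a knight.
With that fixed, Divya's statement is false, so Divya is a knave.
Consider Maeve. Suppose Maeve is a knave.
Then Yusuf's statement comes out false, contradicting Yusuf being a knight.
So Maeve is a knight.

Yusuf: knight, Omar: knight, Maeve: knight, Divya: knave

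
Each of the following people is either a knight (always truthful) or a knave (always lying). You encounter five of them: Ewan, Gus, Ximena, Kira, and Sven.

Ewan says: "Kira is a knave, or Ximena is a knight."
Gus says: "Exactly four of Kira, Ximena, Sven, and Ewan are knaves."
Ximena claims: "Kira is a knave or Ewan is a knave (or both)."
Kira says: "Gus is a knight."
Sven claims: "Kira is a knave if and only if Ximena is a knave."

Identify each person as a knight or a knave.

Ewan: knight, Gus: knave, Ximena: knight, Kira: knave, Sven: knave

Consider Ewan. Suppose Ewan is a knave.
Then no assignment of the remaining roles makes every statement match its speaker's type — contradiction.
So Ewan is a knight.
With that fixed, Gus's statement is false, so Gus is a knave.
With that fixed, Kira's statement is false, so Kira is a knave.
With that fixed, Ximena's statement is true, so Ximena is a knight.
With that fixed, Sven's statement is false, so Sven is a knave.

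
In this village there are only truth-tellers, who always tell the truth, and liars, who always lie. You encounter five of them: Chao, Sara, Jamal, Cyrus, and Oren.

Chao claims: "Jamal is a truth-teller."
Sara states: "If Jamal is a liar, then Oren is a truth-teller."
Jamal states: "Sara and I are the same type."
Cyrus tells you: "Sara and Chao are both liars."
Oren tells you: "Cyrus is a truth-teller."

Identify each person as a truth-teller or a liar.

Chao: truth-teller, Sara: truth-teller, Jamal: truth-teller, Cyrus: liar, Oren: liar

Consider Chao. Suppose Chao is a liar.
Then no assignment of the remaining roles makes every statement match its speaker's type — contradiction.
So Chao is a truth-teller.
With that fixed, Cyrus's statement is false, so Cyrus is a liar.
With that fixed, Oren's statement is false, so Oren is a liar.
Consider Sara. Suppose Sara is a liar.
Then whichever role Jamal has, Jamal's statement has the wrong truth value — contradiction.
So Sara is a truth-teller.
Consider Jamal. Suppose Jamal is a liar.
Then Chao's statement comes out false, contradicting Chao being a truth-teller.
So Jamal is a truth-teller.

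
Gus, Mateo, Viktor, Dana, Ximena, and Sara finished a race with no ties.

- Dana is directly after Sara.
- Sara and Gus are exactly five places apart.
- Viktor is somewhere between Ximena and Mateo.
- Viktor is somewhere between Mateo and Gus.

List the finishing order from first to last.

From clue 1: Dana is in {2,3,4,5,6}.
From clues 1–2: Sara → place 1, Dana → place 2, Gus → place 6.
From clues 1–3: Viktor → place 4.
From clues 1–4: Mateo → place 3, Ximena → place 5.

Sara, Dana, Mateo, Viktor, Ximena, Gus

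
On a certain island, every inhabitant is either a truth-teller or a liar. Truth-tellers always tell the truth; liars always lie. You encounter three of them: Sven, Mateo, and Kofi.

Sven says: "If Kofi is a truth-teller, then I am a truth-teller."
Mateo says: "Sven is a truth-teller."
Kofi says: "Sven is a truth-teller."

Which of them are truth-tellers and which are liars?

Consider Sven. Suppose Sven is a liar.
Then no assignment of the remaining roles makes every statement match its speaker's type — contradiction.
So Sven is a truth-teller.
With that fixed, Mateo's statement is true, so Mateo is a truth-teller.
With that fixed, Kofi's statement is true, so Kofi is a truth-teller.

Sven: truth-teller, Mateo: truth-teller, Kofi: truth-teller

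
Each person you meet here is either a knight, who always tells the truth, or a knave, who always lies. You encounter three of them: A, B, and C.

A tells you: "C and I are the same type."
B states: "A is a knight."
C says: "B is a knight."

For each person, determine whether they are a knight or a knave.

Consider A. Suppose A is a knave.
Then no assignment of the remaining roles makes every statement match its speaker's type — contradiction.
So A is a knight.
With that fixed, B's statement is true, so B is a knight.
With that fixed, C's statement is true, so C is a knight.

A: knight, B: knight, C: knight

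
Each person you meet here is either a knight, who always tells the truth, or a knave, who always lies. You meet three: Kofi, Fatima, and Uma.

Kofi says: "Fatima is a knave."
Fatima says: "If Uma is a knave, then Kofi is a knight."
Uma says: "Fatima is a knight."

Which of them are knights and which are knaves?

Consider Kofi. Suppose Kofi is a knight.
Then no assignment of the remaining roles makes every statement match its speaker's type — contradiction.
So Kofi is a knave.
Consider Fatima. Suppose Fatima is a knave.
Then Kofi's statement comes out true, contradicting Kofi being a knave.
So Fatima is a knight.
With that fixed, Uma's statement is true, so Uma is a knight.

Kofi: knave, Fatima: knight, Uma: knight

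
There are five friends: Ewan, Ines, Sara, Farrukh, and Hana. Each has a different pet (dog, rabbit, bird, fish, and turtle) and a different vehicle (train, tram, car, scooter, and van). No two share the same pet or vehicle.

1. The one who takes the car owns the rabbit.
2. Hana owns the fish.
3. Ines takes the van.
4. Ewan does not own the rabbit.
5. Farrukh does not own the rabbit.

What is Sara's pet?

With clues 1–2, fish is impossible for Sara's pet.
With clues 1–5, bird, dog, and turtle are impossible for Sara's pet.
That leaves rabbit.

rabbit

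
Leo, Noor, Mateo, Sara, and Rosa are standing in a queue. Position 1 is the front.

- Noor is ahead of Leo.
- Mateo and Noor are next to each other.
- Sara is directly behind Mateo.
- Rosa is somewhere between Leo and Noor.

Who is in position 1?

Noor

With clue 1, Leo is ruled out for position 1.
With clues 1–3, Mateo and Sara are ruled out for position 1.
With clues 1–4, Rosa is ruled out for position 1.
So position 1 is Noor.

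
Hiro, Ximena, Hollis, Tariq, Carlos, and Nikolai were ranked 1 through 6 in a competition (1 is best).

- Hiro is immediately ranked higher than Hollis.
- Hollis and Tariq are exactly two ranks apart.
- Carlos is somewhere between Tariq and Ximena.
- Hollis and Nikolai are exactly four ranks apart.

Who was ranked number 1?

Ximena

With clue 1, Hollis is ruled out for rank 1.
With clues 1–3, Carlos is ruled out for rank 1.
With clues 1–4, Hiro, Nikolai, and Tariq are ruled out for rank 1.
So rank 1 is Ximena.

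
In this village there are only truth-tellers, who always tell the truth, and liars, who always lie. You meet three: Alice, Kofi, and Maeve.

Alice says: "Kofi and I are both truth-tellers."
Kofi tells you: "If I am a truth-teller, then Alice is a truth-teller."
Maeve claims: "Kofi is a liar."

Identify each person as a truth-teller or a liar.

Alice: truth-teller, Kofi: truth-teller, Maeve: liar

Consider Alice. Suppose Alice is a liar.
Then whichever role Kofi has, Kofi's statement has the wrong truth value — contradiction.
So Alice is a truth-teller.
With that fixed, Kofi's statement is true, so Kofi is a truth-teller.
With that fixed, Maeve's statement is false, so Maeve is a liar.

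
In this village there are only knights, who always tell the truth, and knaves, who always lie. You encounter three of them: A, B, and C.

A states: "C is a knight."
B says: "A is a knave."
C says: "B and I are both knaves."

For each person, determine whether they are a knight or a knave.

A: knave, B: knight, C: knave

Consider A. Suppose A is a knight.
Then no assignment of the remaining roles makes every statement match its speaker's type — contradiction.
So A is a knave.
With that fixed, B's statement is true, so B is a knight.
With that fixed, C's statement is false, so C is a knave.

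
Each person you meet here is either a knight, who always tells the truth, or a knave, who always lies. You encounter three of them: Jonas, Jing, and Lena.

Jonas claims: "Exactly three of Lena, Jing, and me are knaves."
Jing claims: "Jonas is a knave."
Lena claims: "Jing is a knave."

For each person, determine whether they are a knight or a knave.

Consider Jonas. Suppose Jonas is a knight.
Then Jonas's own statement would have to be true, but it can't be — contradiction.
So Jonas is a knave.
With that fixed, Jing's statement is true, so Jing is a knight.
With that fixed, Lena's statement is false, so Lena is a knave.

Jonas: knave, Jing: knight, Lena: knave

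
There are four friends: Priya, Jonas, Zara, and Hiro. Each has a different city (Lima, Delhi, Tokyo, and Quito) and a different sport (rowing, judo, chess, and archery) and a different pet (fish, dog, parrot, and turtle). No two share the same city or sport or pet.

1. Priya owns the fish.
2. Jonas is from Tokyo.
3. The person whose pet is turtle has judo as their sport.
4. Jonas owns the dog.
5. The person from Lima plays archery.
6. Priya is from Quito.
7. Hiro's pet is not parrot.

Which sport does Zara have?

With clues 1–6, chess and rowing are impossible for Zara's sport.
With clues 1–7, judo is impossible for Zara's sport.
That leaves archery.

archery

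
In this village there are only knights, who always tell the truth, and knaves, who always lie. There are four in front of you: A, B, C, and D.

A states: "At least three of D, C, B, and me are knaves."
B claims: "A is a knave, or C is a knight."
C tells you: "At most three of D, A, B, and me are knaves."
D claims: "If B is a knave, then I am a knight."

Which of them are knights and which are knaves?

A: knave, B: knight, C: knight, D: knight

Consider A. Suppose A is a knight.
Then no assignment of the remaining roles makes every statement match its speaker's type — contradiction.
So A is a knave.
With that fixed, B's statement is true, so B is a knight.
With that fixed, C's statement is true, so C is a knight.
With that fixed, D's statement is true, so D is a knight.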